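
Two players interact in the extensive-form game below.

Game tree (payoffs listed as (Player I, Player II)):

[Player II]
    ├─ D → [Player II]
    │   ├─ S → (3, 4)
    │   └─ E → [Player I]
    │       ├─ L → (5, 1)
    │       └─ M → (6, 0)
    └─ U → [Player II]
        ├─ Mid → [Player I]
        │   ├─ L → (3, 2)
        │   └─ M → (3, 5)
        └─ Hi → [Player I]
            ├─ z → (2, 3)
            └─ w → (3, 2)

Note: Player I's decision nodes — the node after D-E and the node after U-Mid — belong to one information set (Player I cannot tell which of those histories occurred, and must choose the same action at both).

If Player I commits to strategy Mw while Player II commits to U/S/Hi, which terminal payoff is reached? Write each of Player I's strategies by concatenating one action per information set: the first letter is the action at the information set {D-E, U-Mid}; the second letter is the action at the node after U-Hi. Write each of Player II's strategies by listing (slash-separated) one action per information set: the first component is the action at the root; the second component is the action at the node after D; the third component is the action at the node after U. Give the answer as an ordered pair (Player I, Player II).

(3, 2)

Trace the play path from the root:
  Player II plays U
  Player II plays Hi at [U]
  Player I plays w at [U-Hi]
→ terminal payoff (3, 2).
(Player I's choice at the information set {D-E, U-Mid} is never reached on this path, so it doesn't affect the outcome.)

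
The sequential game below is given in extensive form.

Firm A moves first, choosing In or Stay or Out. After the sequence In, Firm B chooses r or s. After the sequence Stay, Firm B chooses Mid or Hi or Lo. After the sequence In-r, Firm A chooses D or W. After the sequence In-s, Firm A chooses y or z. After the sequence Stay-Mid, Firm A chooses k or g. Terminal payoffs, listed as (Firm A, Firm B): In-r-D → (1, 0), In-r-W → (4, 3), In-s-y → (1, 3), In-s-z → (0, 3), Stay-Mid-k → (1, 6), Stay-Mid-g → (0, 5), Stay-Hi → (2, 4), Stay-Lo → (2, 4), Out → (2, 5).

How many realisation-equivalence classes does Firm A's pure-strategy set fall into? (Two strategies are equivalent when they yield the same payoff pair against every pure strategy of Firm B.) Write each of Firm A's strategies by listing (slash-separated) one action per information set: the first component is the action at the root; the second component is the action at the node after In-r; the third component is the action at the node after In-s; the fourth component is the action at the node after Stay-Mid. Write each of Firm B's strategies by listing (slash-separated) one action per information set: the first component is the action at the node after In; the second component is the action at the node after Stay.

Firm A has 24 pure strategies: In/D/y/k, In/D/y/g, In/D/z/k, In/D/z/g, In/W/y/k, In/W/y/g, In/W/z/k, In/W/z/g, Stay/D/y/k, Stay/D/y/g, Stay/D/z/k, Stay/D/z/g, Stay/W/y/k, Stay/W/y/g, Stay/W/z/k, Stay/W/z/g, Out/D/y/k, Out/D/y/g, Out/D/z/k, Out/D/z/g, Out/W/y/k, Out/W/y/g, Out/W/z/k, Out/W/z/g. Columns: r/Mid, r/Hi, r/Lo, s/Mid, s/Hi, s/Lo.
{In/D/y/k, In/D/y/g} → row (1,0) (1,0) (1,0) (1,3) (1,3) (1,3)
{In/D/z/k, In/D/z/g} → row (1,0) (1,0) (1,0) (0,3) (0,3) (0,3)
{In/W/y/k, In/W/y/g} → row (4,3) (4,3) (4,3) (1,3) (1,3) (1,3)
{In/W/z/k, In/W/z/g} → row (4,3) (4,3) (4,3) (0,3) (0,3) (0,3)
{Stay/D/y/k, Stay/D/z/k, Stay/W/y/k, Stay/W/z/k} → row (1,6) (2,4) (2,4) (1,6) (2,4) (2,4)
{Stay/D/y/g, Stay/D/z/g, Stay/W/y/g, Stay/W/z/g} → row (0,5) (2,4) (2,4) (0,5) (2,4) (2,4)
{Out/D/y/k, Out/D/y/g, Out/D/z/k, Out/D/z/g, Out/W/y/k, Out/W/y/g, Out/W/z/k, Out/W/z/g} → row (2,5) (2,5) (2,5) (2,5) (2,5) (2,5)
That's 7 distinct rows out of 24 strategies.

7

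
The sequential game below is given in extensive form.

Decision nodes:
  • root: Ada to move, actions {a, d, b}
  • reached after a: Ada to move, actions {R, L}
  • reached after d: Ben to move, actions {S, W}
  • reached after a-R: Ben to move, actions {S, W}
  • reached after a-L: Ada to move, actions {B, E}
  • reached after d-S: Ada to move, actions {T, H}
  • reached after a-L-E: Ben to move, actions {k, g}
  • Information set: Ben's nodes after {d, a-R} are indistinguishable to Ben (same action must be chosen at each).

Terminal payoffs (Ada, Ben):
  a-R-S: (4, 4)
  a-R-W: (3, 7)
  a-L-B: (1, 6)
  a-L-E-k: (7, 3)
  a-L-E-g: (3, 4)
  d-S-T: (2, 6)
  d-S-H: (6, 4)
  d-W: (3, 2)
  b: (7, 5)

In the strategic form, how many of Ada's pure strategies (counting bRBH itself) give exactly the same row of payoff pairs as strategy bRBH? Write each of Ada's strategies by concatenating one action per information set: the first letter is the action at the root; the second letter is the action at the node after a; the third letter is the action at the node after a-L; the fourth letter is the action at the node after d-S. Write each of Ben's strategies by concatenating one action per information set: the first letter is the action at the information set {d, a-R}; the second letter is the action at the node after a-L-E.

8

Row for bRBH (columns Sk, Sg, Wk, Wg): (7,5) (7,5) (7,5) (7,5).
Under bRBH, Ada's choice at the node after a and at the node after a-L and at the node after d-S can never be reached regardless of what Ben does, so varying those choices leaves every outcome unchanged.
Holding the reachable choices fixed and varying the unreachable ones freely already gives 2 × 2 × 2 = 8 equivalent strategies.
No other strategy reproduces this row, so those 8 are the full class: bRBT, bRBH, bRET, bREH, bLBT, bLBH, bLET, bLEH.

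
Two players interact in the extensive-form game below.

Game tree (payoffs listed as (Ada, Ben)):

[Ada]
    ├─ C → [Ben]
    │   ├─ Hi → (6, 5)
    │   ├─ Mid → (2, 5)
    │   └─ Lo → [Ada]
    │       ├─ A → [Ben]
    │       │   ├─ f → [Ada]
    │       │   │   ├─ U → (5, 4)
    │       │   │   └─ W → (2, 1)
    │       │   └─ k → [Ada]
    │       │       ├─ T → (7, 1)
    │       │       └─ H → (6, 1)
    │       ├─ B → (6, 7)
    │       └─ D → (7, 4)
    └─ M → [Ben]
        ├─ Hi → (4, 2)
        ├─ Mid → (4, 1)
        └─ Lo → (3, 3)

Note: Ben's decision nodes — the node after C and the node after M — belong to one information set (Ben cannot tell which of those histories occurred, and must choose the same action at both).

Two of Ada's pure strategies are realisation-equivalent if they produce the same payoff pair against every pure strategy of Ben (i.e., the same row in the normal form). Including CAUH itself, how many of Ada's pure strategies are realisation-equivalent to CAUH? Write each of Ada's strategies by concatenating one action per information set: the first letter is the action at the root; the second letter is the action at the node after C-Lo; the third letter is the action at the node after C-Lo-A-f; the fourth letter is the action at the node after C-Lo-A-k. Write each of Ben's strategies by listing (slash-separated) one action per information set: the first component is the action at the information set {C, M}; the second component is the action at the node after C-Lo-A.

1

Row for CAUH (columns Hi/f, Hi/k, Mid/f, Mid/k, Lo/f, Lo/k): (6,5) (6,5) (2,5) (2,5) (5,4) (6,1).
Every one of Ada's information sets is on the play path for some reply by Ben when Ada follows CAUH.
Changing the action at any of them therefore changes at least one column, so only CAUH itself gives this row.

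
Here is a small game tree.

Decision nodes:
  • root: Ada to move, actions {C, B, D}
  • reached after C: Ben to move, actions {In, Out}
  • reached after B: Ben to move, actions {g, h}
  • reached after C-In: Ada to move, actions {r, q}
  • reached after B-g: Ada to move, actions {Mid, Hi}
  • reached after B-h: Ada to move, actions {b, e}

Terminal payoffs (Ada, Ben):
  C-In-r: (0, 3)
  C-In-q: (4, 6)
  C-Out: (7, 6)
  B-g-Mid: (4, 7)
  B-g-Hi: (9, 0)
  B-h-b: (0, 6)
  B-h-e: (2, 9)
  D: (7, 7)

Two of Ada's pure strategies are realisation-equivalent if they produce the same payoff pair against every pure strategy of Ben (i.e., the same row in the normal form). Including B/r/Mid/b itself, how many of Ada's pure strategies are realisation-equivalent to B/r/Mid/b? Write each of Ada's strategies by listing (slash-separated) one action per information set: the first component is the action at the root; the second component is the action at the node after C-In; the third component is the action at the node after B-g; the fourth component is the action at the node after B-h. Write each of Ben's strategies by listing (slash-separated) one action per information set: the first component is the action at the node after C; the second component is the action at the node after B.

Row for B/r/Mid/b (columns In/g, In/h, Out/g, Out/h): (4,7) (0,6) (4,7) (0,6).
Under B/r/Mid/b, Ada's choice at the node after C-In can never be reached regardless of what Ben does, so varying those choices leaves every outcome unchanged.
Holding the reachable choices fixed and varying the unreachable one freely already gives 2 equivalent strategies.
No other strategy reproduces this row, so those 2 are the full class: B/r/Mid/b, B/q/Mid/b.

2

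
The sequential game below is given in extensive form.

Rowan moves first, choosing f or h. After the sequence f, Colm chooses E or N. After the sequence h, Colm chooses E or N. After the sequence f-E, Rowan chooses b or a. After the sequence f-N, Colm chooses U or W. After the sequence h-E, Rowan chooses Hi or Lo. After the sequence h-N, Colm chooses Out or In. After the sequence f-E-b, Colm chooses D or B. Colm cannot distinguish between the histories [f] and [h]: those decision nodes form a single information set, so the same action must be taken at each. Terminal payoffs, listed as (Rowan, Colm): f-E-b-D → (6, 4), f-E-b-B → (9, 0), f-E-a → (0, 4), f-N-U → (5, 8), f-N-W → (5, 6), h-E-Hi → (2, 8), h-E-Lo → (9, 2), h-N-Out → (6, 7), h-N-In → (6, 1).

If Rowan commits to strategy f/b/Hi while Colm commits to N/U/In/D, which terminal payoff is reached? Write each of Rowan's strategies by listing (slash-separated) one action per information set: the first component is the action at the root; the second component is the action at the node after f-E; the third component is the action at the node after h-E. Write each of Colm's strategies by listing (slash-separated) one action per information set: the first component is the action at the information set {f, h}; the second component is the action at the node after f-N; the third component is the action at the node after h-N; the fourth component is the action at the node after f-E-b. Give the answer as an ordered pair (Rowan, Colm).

(5, 8)

Trace the play path from the root:
  Rowan plays f
  Colm plays N at [f]
  Colm plays U at [f-N]
→ terminal payoff (5, 8).
(Rowan's choice at the node after f-E is never reached on this path, so it doesn't affect the outcome.)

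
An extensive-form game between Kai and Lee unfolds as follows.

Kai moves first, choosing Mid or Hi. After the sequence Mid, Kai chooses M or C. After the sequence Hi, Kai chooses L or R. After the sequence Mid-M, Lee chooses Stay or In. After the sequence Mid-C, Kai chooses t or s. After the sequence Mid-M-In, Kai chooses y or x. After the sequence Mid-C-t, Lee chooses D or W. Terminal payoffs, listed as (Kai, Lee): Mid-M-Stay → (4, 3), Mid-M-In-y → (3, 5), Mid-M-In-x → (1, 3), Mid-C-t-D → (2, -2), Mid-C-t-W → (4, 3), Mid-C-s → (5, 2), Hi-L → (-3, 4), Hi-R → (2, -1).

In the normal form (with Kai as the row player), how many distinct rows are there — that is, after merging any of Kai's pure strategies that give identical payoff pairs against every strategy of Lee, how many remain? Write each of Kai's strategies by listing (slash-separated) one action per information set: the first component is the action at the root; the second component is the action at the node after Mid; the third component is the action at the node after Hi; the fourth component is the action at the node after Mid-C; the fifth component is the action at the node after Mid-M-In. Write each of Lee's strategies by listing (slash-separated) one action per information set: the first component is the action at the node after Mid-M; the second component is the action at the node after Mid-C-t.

6

Kai has 32 pure strategies: Mid/M/L/t/y, Mid/M/L/t/x, Mid/M/L/s/y, Mid/M/L/s/x, Mid/M/R/t/y, Mid/M/R/t/x, Mid/M/R/s/y, Mid/M/R/s/x, Mid/C/L/t/y, Mid/C/L/t/x, Mid/C/L/s/y, Mid/C/L/s/x, Mid/C/R/t/y, Mid/C/R/t/x, Mid/C/R/s/y, Mid/C/R/s/x, Hi/M/L/t/y, Hi/M/L/t/x, Hi/M/L/s/y, Hi/M/L/s/x, Hi/M/R/t/y, Hi/M/R/t/x, Hi/M/R/s/y, Hi/M/R/s/x, Hi/C/L/t/y, Hi/C/L/t/x, Hi/C/L/s/y, Hi/C/L/s/x, Hi/C/R/t/y, Hi/C/R/t/x, Hi/C/R/s/y, Hi/C/R/s/x. Columns: Stay/D, Stay/W, In/D, In/W.
{Mid/M/L/t/y, Mid/M/L/s/y, Mid/M/R/t/y, Mid/M/R/s/y} → row (4,3) (4,3) (3,5) (3,5)
{Mid/M/L/t/x, Mid/M/L/s/x, Mid/M/R/t/x, Mid/M/R/s/x} → row (4,3) (4,3) (1,3) (1,3)
{Mid/C/L/t/y, Mid/C/L/t/x, Mid/C/R/t/y, Mid/C/R/t/x} → row (2,-2) (4,3) (2,-2) (4,3)
{Mid/C/L/s/y, Mid/C/L/s/x, Mid/C/R/s/y, Mid/C/R/s/x} → row (5,2) (5,2) (5,2) (5,2)
{Hi/M/L/t/y, Hi/M/L/t/x, Hi/M/L/s/y, Hi/M/L/s/x, Hi/C/L/t/y, Hi/C/L/t/x, Hi/C/L/s/y, Hi/C/L/s/x} → row (-3,4) (-3,4) (-3,4) (-3,4)
{Hi/M/R/t/y, Hi/M/R/t/x, Hi/M/R/s/y, Hi/M/R/s/x, Hi/C/R/t/y, Hi/C/R/t/x, Hi/C/R/s/y, Hi/C/R/s/x} → row (2,-1) (2,-1) (2,-1) (2,-1)
That's 6 distinct rows out of 32 strategies.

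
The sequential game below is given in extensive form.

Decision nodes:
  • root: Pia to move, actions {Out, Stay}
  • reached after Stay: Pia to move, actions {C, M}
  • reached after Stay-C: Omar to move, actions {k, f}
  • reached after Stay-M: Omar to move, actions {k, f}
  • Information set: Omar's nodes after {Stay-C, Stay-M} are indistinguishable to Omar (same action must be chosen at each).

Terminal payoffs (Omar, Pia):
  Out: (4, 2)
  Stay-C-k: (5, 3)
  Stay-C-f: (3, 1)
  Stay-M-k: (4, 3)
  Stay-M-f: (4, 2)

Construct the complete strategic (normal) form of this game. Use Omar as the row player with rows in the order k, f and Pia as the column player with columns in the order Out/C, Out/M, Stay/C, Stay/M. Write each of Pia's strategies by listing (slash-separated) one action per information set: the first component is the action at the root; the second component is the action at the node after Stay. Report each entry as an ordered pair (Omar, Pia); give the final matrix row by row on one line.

k: (4,2) (4,2) (5,3) (4,3) | f: (4,2) (4,2) (3,1) (4,2)

        Out/C    Out/M   Stay/C   Stay/M
   k    (4,2)    (4,2)    (5,3)    (4,3)
   f    (4,2)    (4,2)    (3,1)    (4,2)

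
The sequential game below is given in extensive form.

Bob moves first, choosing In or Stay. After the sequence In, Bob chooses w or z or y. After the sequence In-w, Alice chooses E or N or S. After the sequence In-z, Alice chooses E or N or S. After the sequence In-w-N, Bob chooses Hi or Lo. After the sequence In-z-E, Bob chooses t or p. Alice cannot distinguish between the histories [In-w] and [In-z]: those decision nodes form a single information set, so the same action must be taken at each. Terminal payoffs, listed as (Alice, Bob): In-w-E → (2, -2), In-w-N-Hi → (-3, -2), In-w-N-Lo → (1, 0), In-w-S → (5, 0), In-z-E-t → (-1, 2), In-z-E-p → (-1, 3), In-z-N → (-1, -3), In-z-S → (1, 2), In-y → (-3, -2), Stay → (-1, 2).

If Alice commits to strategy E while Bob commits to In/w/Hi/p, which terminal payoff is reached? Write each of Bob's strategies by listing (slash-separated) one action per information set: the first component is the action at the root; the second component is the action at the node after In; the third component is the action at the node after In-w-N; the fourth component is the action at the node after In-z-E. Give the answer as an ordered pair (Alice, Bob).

(2, -2)

Trace the play path from the root:
  Bob plays In
  Bob plays w at [In]
  Alice plays E at [In-w]
→ terminal payoff (2, -2).
(Bob's choice at the node after In-w-N is never reached on this path, so it doesn't affect the outcome.)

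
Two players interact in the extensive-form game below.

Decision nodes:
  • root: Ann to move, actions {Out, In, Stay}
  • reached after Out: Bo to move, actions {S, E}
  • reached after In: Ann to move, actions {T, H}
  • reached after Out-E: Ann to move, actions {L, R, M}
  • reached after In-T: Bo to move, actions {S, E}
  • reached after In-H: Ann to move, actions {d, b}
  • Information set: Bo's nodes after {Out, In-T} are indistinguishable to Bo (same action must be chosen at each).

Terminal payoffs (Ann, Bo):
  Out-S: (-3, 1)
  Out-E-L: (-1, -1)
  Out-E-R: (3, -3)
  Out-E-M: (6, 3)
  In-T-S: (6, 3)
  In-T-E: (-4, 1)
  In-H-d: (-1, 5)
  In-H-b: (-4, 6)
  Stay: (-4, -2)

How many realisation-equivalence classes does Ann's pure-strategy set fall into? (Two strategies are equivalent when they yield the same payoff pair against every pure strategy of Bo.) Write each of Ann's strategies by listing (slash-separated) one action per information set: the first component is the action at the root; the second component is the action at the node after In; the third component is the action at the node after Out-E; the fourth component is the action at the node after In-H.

Ann has 36 pure strategies: Out/T/L/d, Out/T/L/b, Out/T/R/d, Out/T/R/b, Out/T/M/d, Out/T/M/b, Out/H/L/d, Out/H/L/b, Out/H/R/d, Out/H/R/b, Out/H/M/d, Out/H/M/b, In/T/L/d, In/T/L/b, In/T/R/d, In/T/R/b, In/T/M/d, In/T/M/b, In/H/L/d, In/H/L/b, In/H/R/d, In/H/R/b, In/H/M/d, In/H/M/b, Stay/T/L/d, Stay/T/L/b, Stay/T/R/d, Stay/T/R/b, Stay/T/M/d, Stay/T/M/b, Stay/H/L/d, Stay/H/L/b, Stay/H/R/d, Stay/H/R/b, Stay/H/M/d, Stay/H/M/b. Columns: S, E.
{Out/T/L/d, Out/T/L/b, Out/H/L/d, Out/H/L/b} → row (-3,1) (-1,-1)
{Out/T/R/d, Out/T/R/b, Out/H/R/d, Out/H/R/b} → row (-3,1) (3,-3)
{Out/T/M/d, Out/T/M/b, Out/H/M/d, Out/H/M/b} → row (-3,1) (6,3)
{In/T/L/d, In/T/L/b, In/T/R/d, In/T/R/b, In/T/M/d, In/T/M/b} → row (6,3) (-4,1)
{In/H/L/d, In/H/R/d, In/H/M/d} → row (-1,5) (-1,5)
{In/H/L/b, In/H/R/b, In/H/M/b} → row (-4,6) (-4,6)
{Stay/T/L/d, Stay/T/L/b, Stay/T/R/d, Stay/T/R/b, Stay/T/M/d, Stay/T/M/b, Stay/H/L/d, Stay/H/L/b, Stay/H/R/d, Stay/H/R/b, Stay/H/M/d, Stay/H/M/b} → row (-4,-2) (-4,-2)
That's 7 distinct rows out of 36 strategies.

7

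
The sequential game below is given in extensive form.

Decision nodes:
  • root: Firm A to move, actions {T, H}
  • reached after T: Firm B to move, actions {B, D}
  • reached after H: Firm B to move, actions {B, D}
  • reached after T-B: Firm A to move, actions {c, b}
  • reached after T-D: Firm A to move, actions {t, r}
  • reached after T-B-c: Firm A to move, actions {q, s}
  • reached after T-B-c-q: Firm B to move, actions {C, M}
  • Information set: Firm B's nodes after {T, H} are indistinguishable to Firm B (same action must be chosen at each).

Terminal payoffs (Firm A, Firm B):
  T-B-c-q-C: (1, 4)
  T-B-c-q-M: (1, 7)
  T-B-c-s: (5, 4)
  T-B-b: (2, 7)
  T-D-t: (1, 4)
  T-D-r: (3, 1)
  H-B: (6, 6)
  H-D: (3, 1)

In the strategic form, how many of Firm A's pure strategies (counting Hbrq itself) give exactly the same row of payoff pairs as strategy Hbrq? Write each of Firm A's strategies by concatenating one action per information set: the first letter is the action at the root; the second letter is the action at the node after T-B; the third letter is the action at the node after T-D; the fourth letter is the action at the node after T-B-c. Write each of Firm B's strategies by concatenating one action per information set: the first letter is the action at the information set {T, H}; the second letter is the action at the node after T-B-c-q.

8

Row for Hbrq (columns BC, BM, DC, DM): (6,6) (6,6) (3,1) (3,1).
Under Hbrq, Firm A's choice at the node after T-B and at the node after T-D and at the node after T-B-c can never be reached regardless of what Firm B does, so varying those choices leaves every outcome unchanged.
Holding the reachable choices fixed and varying the unreachable ones freely already gives 2 × 2 × 2 = 8 equivalent strategies.
No other strategy reproduces this row, so those 8 are the full class: Hctq, Hcts, Hcrq, Hcrs, Hbtq, Hbts, Hbrq, Hbrs.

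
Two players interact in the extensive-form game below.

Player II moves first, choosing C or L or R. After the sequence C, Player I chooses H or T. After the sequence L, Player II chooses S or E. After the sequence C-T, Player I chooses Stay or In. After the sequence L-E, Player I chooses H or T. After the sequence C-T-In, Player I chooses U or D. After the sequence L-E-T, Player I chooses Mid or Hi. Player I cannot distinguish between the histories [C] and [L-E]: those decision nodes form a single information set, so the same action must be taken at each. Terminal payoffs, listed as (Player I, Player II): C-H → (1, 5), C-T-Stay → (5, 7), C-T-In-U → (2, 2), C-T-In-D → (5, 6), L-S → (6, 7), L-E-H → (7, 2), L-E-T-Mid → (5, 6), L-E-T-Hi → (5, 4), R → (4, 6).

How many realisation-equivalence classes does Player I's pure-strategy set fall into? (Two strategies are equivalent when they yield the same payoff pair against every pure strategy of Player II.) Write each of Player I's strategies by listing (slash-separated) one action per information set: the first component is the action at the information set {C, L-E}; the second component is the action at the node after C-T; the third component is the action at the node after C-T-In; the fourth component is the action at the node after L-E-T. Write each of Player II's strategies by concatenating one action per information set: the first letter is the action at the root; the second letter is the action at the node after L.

Player I has 16 pure strategies: H/Stay/U/Mid, H/Stay/U/Hi, H/Stay/D/Mid, H/Stay/D/Hi, H/In/U/Mid, H/In/U/Hi, H/In/D/Mid, H/In/D/Hi, T/Stay/U/Mid, T/Stay/U/Hi, T/Stay/D/Mid, T/Stay/D/Hi, T/In/U/Mid, T/In/U/Hi, T/In/D/Mid, T/In/D/Hi. Columns: CS, CE, LS, LE, RS, RE.
{H/Stay/U/Mid, H/Stay/U/Hi, H/Stay/D/Mid, H/Stay/D/Hi, H/In/U/Mid, H/In/U/Hi, H/In/D/Mid, H/In/D/Hi} → row (1,5) (1,5) (6,7) (7,2) (4,6) (4,6)
{T/Stay/U/Mid, T/Stay/D/Mid} → row (5,7) (5,7) (6,7) (5,6) (4,6) (4,6)
{T/Stay/U/Hi, T/Stay/D/Hi} → row (5,7) (5,7) (6,7) (5,4) (4,6) (4,6)
{T/In/U/Mid} → row (2,2) (2,2) (6,7) (5,6) (4,6) (4,6)
{T/In/U/Hi} → row (2,2) (2,2) (6,7) (5,4) (4,6) (4,6)
{T/In/D/Mid} → row (5,6) (5,6) (6,7) (5,6) (4,6) (4,6)
{T/In/D/Hi} → row (5,6) (5,6) (6,7) (5,4) (4,6) (4,6)
That's 7 distinct rows out of 16 strategies.

7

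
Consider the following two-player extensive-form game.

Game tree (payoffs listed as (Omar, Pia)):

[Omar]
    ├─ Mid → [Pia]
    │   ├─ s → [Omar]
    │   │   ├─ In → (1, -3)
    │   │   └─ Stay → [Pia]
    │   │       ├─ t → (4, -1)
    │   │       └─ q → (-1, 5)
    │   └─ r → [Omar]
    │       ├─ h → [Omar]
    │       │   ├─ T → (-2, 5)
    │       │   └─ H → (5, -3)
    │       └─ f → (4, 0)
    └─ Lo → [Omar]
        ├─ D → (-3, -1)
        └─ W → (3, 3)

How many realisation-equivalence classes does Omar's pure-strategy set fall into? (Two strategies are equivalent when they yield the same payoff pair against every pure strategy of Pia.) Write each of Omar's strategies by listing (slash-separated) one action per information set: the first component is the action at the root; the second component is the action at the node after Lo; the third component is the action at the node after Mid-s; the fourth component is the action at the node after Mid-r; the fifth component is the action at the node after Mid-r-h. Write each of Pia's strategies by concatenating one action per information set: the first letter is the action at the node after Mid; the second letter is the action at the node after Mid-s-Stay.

8

Omar has 32 pure strategies: Mid/D/In/h/T, Mid/D/In/h/H, Mid/D/In/f/T, Mid/D/In/f/H, Mid/D/Stay/h/T, Mid/D/Stay/h/H, Mid/D/Stay/f/T, Mid/D/Stay/f/H, Mid/W/In/h/T, Mid/W/In/h/H, Mid/W/In/f/T, Mid/W/In/f/H, Mid/W/Stay/h/T, Mid/W/Stay/h/H, Mid/W/Stay/f/T, Mid/W/Stay/f/H, Lo/D/In/h/T, Lo/D/In/h/H, Lo/D/In/f/T, Lo/D/In/f/H, Lo/D/Stay/h/T, Lo/D/Stay/h/H, Lo/D/Stay/f/T, Lo/D/Stay/f/H, Lo/W/In/h/T, Lo/W/In/h/H, Lo/W/In/f/T, Lo/W/In/f/H, Lo/W/Stay/h/T, Lo/W/Stay/h/H, Lo/W/Stay/f/T, Lo/W/Stay/f/H. Columns: st, sq, rt, rq.
{Mid/D/In/h/T, Mid/W/In/h/T} → row (1,-3) (1,-3) (-2,5) (-2,5)
{Mid/D/In/h/H, Mid/W/In/h/H} → row (1,-3) (1,-3) (5,-3) (5,-3)
{Mid/D/In/f/T, Mid/D/In/f/H, Mid/W/In/f/T, Mid/W/In/f/H} → row (1,-3) (1,-3) (4,0) (4,0)
{Mid/D/Stay/h/T, Mid/W/Stay/h/T} → row (4,-1) (-1,5) (-2,5) (-2,5)
{Mid/D/Stay/h/H, Mid/W/Stay/h/H} → row (4,-1) (-1,5) (5,-3) (5,-3)
{Mid/D/Stay/f/T, Mid/D/Stay/f/H, Mid/W/Stay/f/T, Mid/W/Stay/f/H} → row (4,-1) (-1,5) (4,0) (4,0)
{Lo/D/In/h/T, Lo/D/In/h/H, Lo/D/In/f/T, Lo/D/In/f/H, Lo/D/Stay/h/T, Lo/D/Stay/h/H, Lo/D/Stay/f/T, Lo/D/Stay/f/H} → row (-3,-1) (-3,-1) (-3,-1) (-3,-1)
{Lo/W/In/h/T, Lo/W/In/h/H, Lo/W/In/f/T, Lo/W/In/f/H, Lo/W/Stay/h/T, Lo/W/Stay/h/H, Lo/W/Stay/f/T, Lo/W/Stay/f/H} → row (3,3) (3,3) (3,3) (3,3)
That's 8 distinct rows out of 32 strategies.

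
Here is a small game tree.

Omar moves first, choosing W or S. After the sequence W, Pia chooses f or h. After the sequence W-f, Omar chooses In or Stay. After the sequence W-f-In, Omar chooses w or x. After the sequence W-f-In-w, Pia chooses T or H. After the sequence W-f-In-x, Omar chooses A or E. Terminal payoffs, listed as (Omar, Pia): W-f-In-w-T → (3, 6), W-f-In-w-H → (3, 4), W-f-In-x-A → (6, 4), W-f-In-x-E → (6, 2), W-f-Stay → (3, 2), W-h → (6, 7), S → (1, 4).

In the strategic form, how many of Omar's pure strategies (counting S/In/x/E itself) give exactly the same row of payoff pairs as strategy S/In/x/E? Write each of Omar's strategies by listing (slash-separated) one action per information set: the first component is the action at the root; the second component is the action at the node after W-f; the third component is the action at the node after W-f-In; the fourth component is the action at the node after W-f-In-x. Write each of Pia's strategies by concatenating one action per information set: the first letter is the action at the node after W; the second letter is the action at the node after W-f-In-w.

Row for S/In/x/E (columns fT, fH, hT, hH): (1,4) (1,4) (1,4) (1,4).
Under S/In/x/E, Omar's choice at the node after W-f and at the node after W-f-In and at the node after W-f-In-x can never be reached regardless of what Pia does, so varying those choices leaves every outcome unchanged.
Holding the reachable choices fixed and varying the unreachable ones freely already gives 2 × 2 × 2 = 8 equivalent strategies.
No other strategy reproduces this row, so those 8 are the full class: S/In/w/A, S/In/w/E, S/In/x/A, S/In/x/E, S/Stay/w/A, S/Stay/w/E, S/Stay/x/A, S/Stay/x/E.

8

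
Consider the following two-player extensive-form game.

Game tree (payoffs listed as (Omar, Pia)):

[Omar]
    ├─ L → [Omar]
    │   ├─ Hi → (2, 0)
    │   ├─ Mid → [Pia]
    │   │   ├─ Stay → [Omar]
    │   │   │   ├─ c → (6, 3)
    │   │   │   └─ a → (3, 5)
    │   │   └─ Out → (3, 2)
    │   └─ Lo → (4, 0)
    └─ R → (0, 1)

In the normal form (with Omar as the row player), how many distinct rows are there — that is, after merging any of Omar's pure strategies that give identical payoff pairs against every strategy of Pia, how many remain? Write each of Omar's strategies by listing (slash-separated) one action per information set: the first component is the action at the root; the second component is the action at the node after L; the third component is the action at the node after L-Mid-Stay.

Omar has 12 pure strategies: L/Hi/c, L/Hi/a, L/Mid/c, L/Mid/a, L/Lo/c, L/Lo/a, R/Hi/c, R/Hi/a, R/Mid/c, R/Mid/a, R/Lo/c, R/Lo/a. Columns: Stay, Out.
{L/Hi/c, L/Hi/a} → row (2,0) (2,0)
{L/Mid/c} → row (6,3) (3,2)
{L/Mid/a} → row (3,5) (3,2)
{L/Lo/c, L/Lo/a} → row (4,0) (4,0)
{R/Hi/c, R/Hi/a, R/Mid/c, R/Mid/a, R/Lo/c, R/Lo/a} → row (0,1) (0,1)
That's 5 distinct rows out of 12 strategies.

5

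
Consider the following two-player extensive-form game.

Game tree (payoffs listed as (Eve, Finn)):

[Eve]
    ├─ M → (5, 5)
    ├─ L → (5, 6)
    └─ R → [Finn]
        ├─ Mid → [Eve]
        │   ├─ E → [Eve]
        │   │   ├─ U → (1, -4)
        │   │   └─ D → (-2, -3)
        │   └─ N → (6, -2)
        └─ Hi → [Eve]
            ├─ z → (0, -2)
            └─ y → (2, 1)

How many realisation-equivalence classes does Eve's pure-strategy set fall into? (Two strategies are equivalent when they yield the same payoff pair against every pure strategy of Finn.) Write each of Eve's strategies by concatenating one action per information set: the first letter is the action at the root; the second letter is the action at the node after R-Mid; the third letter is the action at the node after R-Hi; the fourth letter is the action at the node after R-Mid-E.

Eve has 24 pure strategies: MEzU, MEzD, MEyU, MEyD, MNzU, MNzD, MNyU, MNyD, LEzU, LEzD, LEyU, LEyD, LNzU, LNzD, LNyU, LNyD, REzU, REzD, REyU, REyD, RNzU, RNzD, RNyU, RNyD. Columns: Mid, Hi.
{MEzU, MEzD, MEyU, MEyD, MNzU, MNzD, MNyU, MNyD} → row (5,5) (5,5)
{LEzU, LEzD, LEyU, LEyD, LNzU, LNzD, LNyU, LNyD} → row (5,6) (5,6)
{REzU} → row (1,-4) (0,-2)
{REzD} → row (-2,-3) (0,-2)
{REyU} → row (1,-4) (2,1)
{REyD} → row (-2,-3) (2,1)
{RNzU, RNzD} → row (6,-2) (0,-2)
{RNyU, RNyD} → row (6,-2) (2,1)
That's 8 distinct rows out of 24 strategies.

8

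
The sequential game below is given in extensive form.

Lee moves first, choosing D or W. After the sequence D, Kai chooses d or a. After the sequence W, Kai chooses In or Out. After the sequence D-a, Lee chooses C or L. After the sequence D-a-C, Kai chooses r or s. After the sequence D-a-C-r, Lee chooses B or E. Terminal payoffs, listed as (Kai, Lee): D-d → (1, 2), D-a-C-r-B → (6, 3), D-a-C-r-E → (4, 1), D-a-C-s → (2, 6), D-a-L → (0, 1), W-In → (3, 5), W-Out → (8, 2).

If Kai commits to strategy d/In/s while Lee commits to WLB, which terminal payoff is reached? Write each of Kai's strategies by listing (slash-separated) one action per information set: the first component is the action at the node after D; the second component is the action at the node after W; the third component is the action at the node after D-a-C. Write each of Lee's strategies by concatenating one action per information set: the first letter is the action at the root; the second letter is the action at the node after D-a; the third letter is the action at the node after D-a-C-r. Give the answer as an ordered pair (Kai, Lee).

Trace the play path from the root:
  Lee plays W
  Kai plays In at [W]
→ terminal payoff (3, 5).
(Kai's choice at the node after D is never reached on this path, so it doesn't affect the outcome.)

(3, 5)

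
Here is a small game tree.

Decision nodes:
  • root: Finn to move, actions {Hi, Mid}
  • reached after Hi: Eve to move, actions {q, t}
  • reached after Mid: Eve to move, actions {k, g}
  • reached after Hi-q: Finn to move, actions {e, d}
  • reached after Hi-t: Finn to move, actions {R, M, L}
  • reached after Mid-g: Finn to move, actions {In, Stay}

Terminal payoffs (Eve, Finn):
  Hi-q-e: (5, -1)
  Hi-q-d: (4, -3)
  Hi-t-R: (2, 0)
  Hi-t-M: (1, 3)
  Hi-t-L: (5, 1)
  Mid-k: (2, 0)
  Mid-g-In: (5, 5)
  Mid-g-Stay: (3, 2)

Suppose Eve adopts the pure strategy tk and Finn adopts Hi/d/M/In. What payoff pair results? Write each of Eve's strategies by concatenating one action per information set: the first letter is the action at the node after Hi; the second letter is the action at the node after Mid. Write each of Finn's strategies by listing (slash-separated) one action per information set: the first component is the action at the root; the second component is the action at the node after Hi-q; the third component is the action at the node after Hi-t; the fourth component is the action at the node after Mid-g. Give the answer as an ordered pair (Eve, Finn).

Trace the play path from the root:
  Finn plays Hi
  Eve plays t at [Hi]
  Finn plays M at [Hi-t]
→ terminal payoff (1, 3).
(Eve's choice at the node after Mid is never reached on this path, so it doesn't affect the outcome.)

(1, 3)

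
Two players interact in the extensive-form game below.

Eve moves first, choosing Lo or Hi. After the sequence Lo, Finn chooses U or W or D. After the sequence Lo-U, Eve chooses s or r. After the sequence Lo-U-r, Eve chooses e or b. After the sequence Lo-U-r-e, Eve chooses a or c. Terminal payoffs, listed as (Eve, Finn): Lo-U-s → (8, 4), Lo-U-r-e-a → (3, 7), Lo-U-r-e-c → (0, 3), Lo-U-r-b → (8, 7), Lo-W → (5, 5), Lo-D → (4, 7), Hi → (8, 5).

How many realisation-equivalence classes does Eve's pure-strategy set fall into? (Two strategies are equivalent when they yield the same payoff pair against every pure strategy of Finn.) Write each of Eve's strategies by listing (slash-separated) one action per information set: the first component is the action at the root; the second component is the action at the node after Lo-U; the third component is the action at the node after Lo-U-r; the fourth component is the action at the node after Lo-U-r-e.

5

Eve has 16 pure strategies: Lo/s/e/a, Lo/s/e/c, Lo/s/b/a, Lo/s/b/c, Lo/r/e/a, Lo/r/e/c, Lo/r/b/a, Lo/r/b/c, Hi/s/e/a, Hi/s/e/c, Hi/s/b/a, Hi/s/b/c, Hi/r/e/a, Hi/r/e/c, Hi/r/b/a, Hi/r/b/c. Columns: U, W, D.
{Lo/s/e/a, Lo/s/e/c, Lo/s/b/a, Lo/s/b/c} → row (8,4) (5,5) (4,7)
{Lo/r/e/a} → row (3,7) (5,5) (4,7)
{Lo/r/e/c} → row (0,3) (5,5) (4,7)
{Lo/r/b/a, Lo/r/b/c} → row (8,7) (5,5) (4,7)
{Hi/s/e/a, Hi/s/e/c, Hi/s/b/a, Hi/s/b/c, Hi/r/e/a, Hi/r/e/c, Hi/r/b/a, Hi/r/b/c} → row (8,5) (8,5) (8,5)
That's 5 distinct rows out of 16 strategies.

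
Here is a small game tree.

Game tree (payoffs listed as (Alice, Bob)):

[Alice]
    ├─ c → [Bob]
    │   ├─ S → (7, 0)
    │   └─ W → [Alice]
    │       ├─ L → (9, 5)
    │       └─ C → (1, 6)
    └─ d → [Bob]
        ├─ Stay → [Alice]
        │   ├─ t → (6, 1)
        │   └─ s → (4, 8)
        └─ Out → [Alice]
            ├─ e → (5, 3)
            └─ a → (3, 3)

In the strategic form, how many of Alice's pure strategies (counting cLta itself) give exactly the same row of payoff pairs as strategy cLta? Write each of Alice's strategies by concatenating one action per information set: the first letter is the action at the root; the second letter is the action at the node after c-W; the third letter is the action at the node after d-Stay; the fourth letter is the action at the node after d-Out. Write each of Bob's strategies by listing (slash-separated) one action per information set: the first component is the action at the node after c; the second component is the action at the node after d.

Row for cLta (columns S/Stay, S/Out, W/Stay, W/Out): (7,0) (7,0) (9,5) (9,5).
Under cLta, Alice's choice at the node after d-Stay and at the node after d-Out can never be reached regardless of what Bob does, so varying those choices leaves every outcome unchanged.
Holding the reachable choices fixed and varying the unreachable ones freely already gives 2 × 2 = 4 equivalent strategies.
No other strategy reproduces this row, so those 4 are the full class: cLte, cLta, cLse, cLsa.

4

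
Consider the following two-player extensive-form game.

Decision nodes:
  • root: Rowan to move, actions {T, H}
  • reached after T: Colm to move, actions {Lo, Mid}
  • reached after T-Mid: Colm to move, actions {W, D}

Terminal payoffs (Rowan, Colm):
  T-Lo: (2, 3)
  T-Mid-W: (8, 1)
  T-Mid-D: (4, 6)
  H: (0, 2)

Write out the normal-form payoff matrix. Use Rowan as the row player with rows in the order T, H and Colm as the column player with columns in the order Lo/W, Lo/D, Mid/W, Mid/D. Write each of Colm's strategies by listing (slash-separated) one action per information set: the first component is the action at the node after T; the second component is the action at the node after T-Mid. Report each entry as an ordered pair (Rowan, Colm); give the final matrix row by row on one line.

T: (2,3) (2,3) (8,1) (4,6) | H: (0,2) (0,2) (0,2) (0,2)

Row T: Lo/W→(2,3), Lo/D→(2,3), Mid/W→(8,1), Mid/D→(4,6)
Row H: Lo/W→(0,2), Lo/D→(0,2), Mid/W→(0,2), Mid/D→(0,2)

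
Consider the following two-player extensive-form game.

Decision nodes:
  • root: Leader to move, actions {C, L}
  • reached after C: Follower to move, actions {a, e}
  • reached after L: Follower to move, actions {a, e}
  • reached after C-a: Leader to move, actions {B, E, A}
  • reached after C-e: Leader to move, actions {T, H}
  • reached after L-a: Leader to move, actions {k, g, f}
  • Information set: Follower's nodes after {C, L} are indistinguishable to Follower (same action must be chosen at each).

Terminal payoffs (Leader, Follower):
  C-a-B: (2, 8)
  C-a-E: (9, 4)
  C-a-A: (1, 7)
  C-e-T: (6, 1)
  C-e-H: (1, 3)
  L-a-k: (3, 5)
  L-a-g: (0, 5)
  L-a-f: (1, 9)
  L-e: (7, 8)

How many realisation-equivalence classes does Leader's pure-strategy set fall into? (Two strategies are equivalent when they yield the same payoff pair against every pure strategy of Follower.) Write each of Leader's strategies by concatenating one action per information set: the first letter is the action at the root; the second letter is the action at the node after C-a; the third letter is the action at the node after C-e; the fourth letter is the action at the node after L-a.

9

Leader has 36 pure strategies: CBTk, CBTg, CBTf, CBHk, CBHg, CBHf, CETk, CETg, CETf, CEHk, CEHg, CEHf, CATk, CATg, CATf, CAHk, CAHg, CAHf, LBTk, LBTg, LBTf, LBHk, LBHg, LBHf, LETk, LETg, LETf, LEHk, LEHg, LEHf, LATk, LATg, LATf, LAHk, LAHg, LAHf. Columns: a, e.
{CBTk, CBTg, CBTf} → row (2,8) (6,1)
{CBHk, CBHg, CBHf} → row (2,8) (1,3)
{CETk, CETg, CETf} → row (9,4) (6,1)
{CEHk, CEHg, CEHf} → row (9,4) (1,3)
{CATk, CATg, CATf} → row (1,7) (6,1)
{CAHk, CAHg, CAHf} → row (1,7) (1,3)
{LBTk, LBHk, LETk, LEHk, LATk, LAHk} → row (3,5) (7,8)
{LBTg, LBHg, LETg, LEHg, LATg, LAHg} → row (0,5) (7,8)
{LBTf, LBHf, LETf, LEHf, LATf, LAHf} → row (1,9) (7,8)
That's 9 distinct rows out of 36 strategies.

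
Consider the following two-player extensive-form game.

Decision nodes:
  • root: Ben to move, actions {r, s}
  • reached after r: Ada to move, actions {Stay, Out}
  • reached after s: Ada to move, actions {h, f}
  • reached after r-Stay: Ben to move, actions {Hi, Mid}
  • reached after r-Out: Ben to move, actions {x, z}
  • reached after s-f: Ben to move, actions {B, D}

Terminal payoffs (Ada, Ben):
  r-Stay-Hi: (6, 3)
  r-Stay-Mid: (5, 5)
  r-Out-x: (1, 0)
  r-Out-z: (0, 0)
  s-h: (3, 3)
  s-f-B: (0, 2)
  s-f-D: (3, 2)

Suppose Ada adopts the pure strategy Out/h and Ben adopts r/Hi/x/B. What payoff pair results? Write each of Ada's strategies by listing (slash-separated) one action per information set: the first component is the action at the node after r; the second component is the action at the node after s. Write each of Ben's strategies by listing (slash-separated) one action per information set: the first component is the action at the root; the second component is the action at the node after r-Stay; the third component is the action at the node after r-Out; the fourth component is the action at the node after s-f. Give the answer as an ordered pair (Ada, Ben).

Trace the play path from the root:
  Ben plays r
  Ada plays Out at [r]
  Ben plays x at [r-Out]
→ terminal payoff (1, 0).
(Ada's choice at the node after s is never reached on this path, so it doesn't affect the outcome.)

(1, 0)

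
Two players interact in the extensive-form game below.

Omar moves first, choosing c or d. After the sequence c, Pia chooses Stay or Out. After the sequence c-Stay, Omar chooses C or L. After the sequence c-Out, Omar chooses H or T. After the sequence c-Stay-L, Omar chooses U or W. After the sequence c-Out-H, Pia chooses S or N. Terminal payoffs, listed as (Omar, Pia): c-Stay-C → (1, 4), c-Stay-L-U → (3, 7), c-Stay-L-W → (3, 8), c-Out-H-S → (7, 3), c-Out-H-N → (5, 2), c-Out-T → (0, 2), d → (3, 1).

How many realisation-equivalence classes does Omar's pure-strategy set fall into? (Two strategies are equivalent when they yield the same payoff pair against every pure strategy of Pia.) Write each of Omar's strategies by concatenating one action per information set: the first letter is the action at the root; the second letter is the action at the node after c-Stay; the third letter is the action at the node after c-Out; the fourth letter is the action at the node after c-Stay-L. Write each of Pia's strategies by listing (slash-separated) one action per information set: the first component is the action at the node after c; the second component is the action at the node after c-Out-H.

7

Omar has 16 pure strategies: cCHU, cCHW, cCTU, cCTW, cLHU, cLHW, cLTU, cLTW, dCHU, dCHW, dCTU, dCTW, dLHU, dLHW, dLTU, dLTW. Columns: Stay/S, Stay/N, Out/S, Out/N.
{cCHU, cCHW} → row (1,4) (1,4) (7,3) (5,2)
{cCTU, cCTW} → row (1,4) (1,4) (0,2) (0,2)
{cLHU} → row (3,7) (3,7) (7,3) (5,2)
{cLHW} → row (3,8) (3,8) (7,3) (5,2)
{cLTU} → row (3,7) (3,7) (0,2) (0,2)
{cLTW} → row (3,8) (3,8) (0,2) (0,2)
{dCHU, dCHW, dCTU, dCTW, dLHU, dLHW, dLTU, dLTW} → row (3,1) (3,1) (3,1) (3,1)
That's 7 distinct rows out of 16 strategies.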